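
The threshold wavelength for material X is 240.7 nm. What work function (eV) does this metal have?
5.15 eV

At the threshold wavelength, photon energy equals work function:
φ = hc/λ₀

Calculating:
φ = (6.626×10⁻³⁴ J·s)(3×10⁸ m/s) / (240.7×10⁻⁹ m)
φ = 5.15 eV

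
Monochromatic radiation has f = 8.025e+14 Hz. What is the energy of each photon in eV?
3.3189 eV

Using E = hf:

E = hf = (6.626×10⁻³⁴ J·s)(8.025e+14 Hz)
E = 3.3189 eV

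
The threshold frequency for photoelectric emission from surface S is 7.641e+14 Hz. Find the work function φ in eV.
3.16 eV

At the threshold frequency, photon energy equals work function:
φ = hf₀

Calculating:
φ = (6.626×10⁻³⁴ J·s)(7.641e+14 Hz)
φ = 3.16 eV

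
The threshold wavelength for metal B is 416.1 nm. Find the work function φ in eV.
2.98 eV

At the threshold wavelength, photon energy equals work function:
φ = hc/λ₀

Calculating:
φ = (6.626×10⁻³⁴ J·s)(3×10⁸ m/s) / (416.1×10⁻⁹ m)
φ = 2.98 eV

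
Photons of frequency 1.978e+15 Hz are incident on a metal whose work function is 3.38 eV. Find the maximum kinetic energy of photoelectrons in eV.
4.8004 eV

Using Einstein's photoelectric equation: KE_max = hf - φ

First, calculate the photon energy:
E_photon = hf = (6.626×10⁻³⁴ J·s)(1.978e+15 Hz)
E_photon = 8.1804 eV

Then, the maximum kinetic energy:
KE_max = E_photon - φ = 8.1804 eV - 3.38 eV = 4.8004 eV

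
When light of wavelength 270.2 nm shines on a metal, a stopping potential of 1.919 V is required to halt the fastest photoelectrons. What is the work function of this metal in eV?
2.67 eV

The stopping potential gives the maximum kinetic energy: KE_max = eV_s = 1.919 eV

From Einstein's photoelectric equation: KE_max = hc/λ - φ
Rearranging: φ = hc/λ - KE_max

Calculate photon energy:
E_photon = hc/λ = (6.626×10⁻³⁴ J·s)(3×10⁸ m/s) / (270.2×10⁻⁹ m) = 4.5886 eV

Therefore:
φ = 4.5886 - 1.919 = 2.67 eV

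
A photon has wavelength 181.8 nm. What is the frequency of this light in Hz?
1.6490e+15 Hz

Using the wave equation: c = fλ

Solving for frequency:
f = c/λ = (3×10⁸ m/s) / (181.8×10⁻⁹ m)
f = 1.6490e+15 Hz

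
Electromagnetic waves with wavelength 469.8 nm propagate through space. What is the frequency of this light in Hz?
6.3813e+14 Hz

Using the wave equation: c = fλ

Solving for frequency:
f = c/λ = (3×10⁸ m/s) / (469.8×10⁻⁹ m)
f = 6.3813e+14 Hz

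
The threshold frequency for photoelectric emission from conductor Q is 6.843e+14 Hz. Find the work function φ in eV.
2.83 eV

At the threshold frequency, photon energy equals work function:
φ = hf₀

Calculating:
φ = (6.626×10⁻³⁴ J·s)(6.843e+14 Hz)
φ = 2.83 eV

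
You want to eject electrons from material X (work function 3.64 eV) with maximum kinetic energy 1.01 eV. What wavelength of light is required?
266.63 nm

From Einstein's equation: KE_max = hc/λ - φ

Rearranging for λ:
hc/λ = KE_max + φ
λ = hc/(KE_max + φ)

Required photon energy:
E_photon = KE_max + φ = 1.01 + 3.64 = 4.65 eV

Required wavelength:
λ = hc/E_photon = (6.626×10⁻³⁴)(3×10⁸) / (4.65 × 1.602×10⁻¹⁹)
λ = 266.63 nm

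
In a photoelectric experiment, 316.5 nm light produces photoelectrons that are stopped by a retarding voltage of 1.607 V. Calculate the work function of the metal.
2.31 eV

The stopping potential gives the maximum kinetic energy: KE_max = eV_s = 1.607 eV

From Einstein's photoelectric equation: KE_max = hc/λ - φ
Rearranging: φ = hc/λ - KE_max

Calculate photon energy:
E_photon = hc/λ = (6.626×10⁻³⁴ J·s)(3×10⁸ m/s) / (316.5×10⁻⁹ m) = 3.9174 eV

Therefore:
φ = 3.9174 - 1.607 = 2.31 eV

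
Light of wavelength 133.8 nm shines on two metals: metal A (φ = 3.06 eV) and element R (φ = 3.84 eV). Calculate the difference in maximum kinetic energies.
0.7800 eV

Using KE_max = hc/λ - φ for each metal:

Photon energy: E = hc/λ = 9.2664 eV

For metal A (φ₁ = 3.06 eV):
KE₁ = E - φ₁ = 9.2664 - 3.06 = 6.2064 eV

For element R (φ₂ = 3.84 eV):
KE₂ = E - φ₂ = 9.2664 - 3.84 = 5.4264 eV

Difference:
ΔKE = KE₁ - KE₂ = 6.2064 - 5.4264 = 0.7800 eV

Note: The difference equals the difference in work functions: 3.84 - 3.06 = 0.78 eV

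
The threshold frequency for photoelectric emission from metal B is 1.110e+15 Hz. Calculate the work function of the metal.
4.59 eV

At the threshold frequency, photon energy equals work function:
φ = hf₀

Calculating:
φ = (6.626×10⁻³⁴ J·s)(1.110e+15 Hz)
φ = 4.59 eV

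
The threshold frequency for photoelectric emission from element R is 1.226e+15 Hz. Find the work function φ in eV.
5.07 eV

At the threshold frequency, photon energy equals work function:
φ = hf₀

Calculating:
φ = (6.626×10⁻³⁴ J·s)(1.226e+15 Hz)
φ = 5.07 eV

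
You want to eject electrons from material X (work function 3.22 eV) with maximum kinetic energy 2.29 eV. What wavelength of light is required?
225.02 nm

From Einstein's equation: KE_max = hc/λ - φ

Rearranging for λ:
hc/λ = KE_max + φ
λ = hc/(KE_max + φ)

Required photon energy:
E_photon = KE_max + φ = 2.29 + 3.22 = 5.51 eV

Required wavelength:
λ = hc/E_photon = (6.626×10⁻³⁴)(3×10⁸) / (5.51 × 1.602×10⁻¹⁹)
λ = 225.02 nm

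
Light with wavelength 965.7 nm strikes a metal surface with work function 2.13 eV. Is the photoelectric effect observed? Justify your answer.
No

For photoemission, the photon energy must exceed the work function.

Photon energy: E = hc/λ = 1.2839 eV
Work function: φ = 2.13 eV

Since E_photon (1.2839 eV) < φ (2.13 eV), photoemission will NOT occur.
The threshold wavelength is λ₀ = hc/φ = 582.1 nm.
Since 965.7 nm > 582.1 nm, the photons lack sufficient energy.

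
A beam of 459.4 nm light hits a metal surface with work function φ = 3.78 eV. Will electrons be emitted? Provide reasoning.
No

For photoemission, the photon energy must exceed the work function.

Photon energy: E = hc/λ = 2.6988 eV
Work function: φ = 3.78 eV

Since E_photon (2.6988 eV) < φ (3.78 eV), photoemission will NOT occur.
The threshold wavelength is λ₀ = hc/φ = 328.0 nm.
Since 459.4 nm > 328.0 nm, the photons lack sufficient energy.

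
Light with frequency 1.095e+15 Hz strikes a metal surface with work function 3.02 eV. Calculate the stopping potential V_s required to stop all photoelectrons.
1.5086 V

The stopping potential V_s satisfies: eV_s = KE_max

First, find KE_max using Einstein's equation:
E_photon = hf = (6.626×10⁻³⁴ J·s)(1.095e+15 Hz) = 4.5286 eV
KE_max = E_photon - φ = 4.5286 - 3.02 = 1.5086 eV

Since eV_s = KE_max:
V_s = KE_max/e = 1.5086 V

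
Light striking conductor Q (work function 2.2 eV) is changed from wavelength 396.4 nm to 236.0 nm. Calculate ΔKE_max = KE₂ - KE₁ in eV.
2.1258 eV

Using Einstein's equation: KE_max = hc/λ - φ

For λ₁ = 396.4 nm:
KE₁ = hc/λ₁ - φ = 3.1278 - 2.2 = 0.9278 eV

For λ₂ = 236.0 nm:
KE₂ = hc/λ₂ - φ = 5.2536 - 2.2 = 3.0536 eV

Change in KE:
ΔKE = KE₂ - KE₁ = 3.0536 - 0.9278 = 2.1258 eV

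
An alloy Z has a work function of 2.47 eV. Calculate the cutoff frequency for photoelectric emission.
5.9724e+14 Hz

The threshold frequency is when the photon energy equals the work function:
hf₀ = φ

Solving for f₀:
f₀ = φ/h = (2.47 eV × 1.602×10⁻¹⁹ J/eV) / (6.626×10⁻³⁴ J·s)
f₀ = 5.9724e+14 Hz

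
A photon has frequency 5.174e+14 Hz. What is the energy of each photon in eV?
2.1398 eV

Using E = hf:

E = hf = (6.626×10⁻³⁴ J·s)(5.174e+14 Hz)
E = 2.1398 eV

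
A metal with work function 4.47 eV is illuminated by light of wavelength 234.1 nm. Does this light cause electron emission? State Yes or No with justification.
Yes

For photoemission, the photon energy must exceed the work function.

Photon energy: E = hc/λ = 5.2962 eV
Work function: φ = 4.47 eV

Since E_photon (5.2962 eV) > φ (4.47 eV), photoemission WILL occur.
The threshold wavelength is λ₀ = hc/φ = 277.4 nm.
Since 234.1 nm < 277.4 nm, the light has sufficient energy.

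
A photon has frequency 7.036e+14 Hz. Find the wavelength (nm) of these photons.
426.08 nm

Using the wave equation: c = fλ

Solving for wavelength:
λ = c/f = (3×10⁸ m/s) / (7.036e+14 Hz)
λ = 426.08 nm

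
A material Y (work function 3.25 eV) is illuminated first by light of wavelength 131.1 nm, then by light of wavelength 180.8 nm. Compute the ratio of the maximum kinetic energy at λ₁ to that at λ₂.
1.7206

Using Einstein's equation: KE_max = hc/λ - φ

For λ₁ = 131.1 nm:
E₁ = hc/λ₁ = 9.4572 eV
KE₁ = E₁ - φ = 9.4572 - 3.25 = 6.2072 eV

For λ₂ = 180.8 nm:
E₂ = hc/λ₂ = 6.8575 eV
KE₂ = E₂ - φ = 6.8575 - 3.25 = 3.6075 eV

Ratio: KE₁/KE₂ = 6.2072/3.6075 = 1.7206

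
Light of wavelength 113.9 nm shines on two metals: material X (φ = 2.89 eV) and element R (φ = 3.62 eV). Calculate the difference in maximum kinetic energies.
0.7300 eV

Using KE_max = hc/λ - φ for each metal:

Photon energy: E = hc/λ = 10.8854 eV

For material X (φ₁ = 2.89 eV):
KE₁ = E - φ₁ = 10.8854 - 2.89 = 7.9954 eV

For element R (φ₂ = 3.62 eV):
KE₂ = E - φ₂ = 10.8854 - 3.62 = 7.2654 eV

Difference:
ΔKE = KE₁ - KE₂ = 7.9954 - 7.2654 = 0.7300 eV

Note: The difference equals the difference in work functions: 3.62 - 2.89 = 0.73 eV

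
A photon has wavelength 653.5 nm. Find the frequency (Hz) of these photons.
4.5875e+14 Hz

Using the wave equation: c = fλ

Solving for frequency:
f = c/λ = (3×10⁸ m/s) / (653.5×10⁻⁹ m)
f = 4.5875e+14 Hz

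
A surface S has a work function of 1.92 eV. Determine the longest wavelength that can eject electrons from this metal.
645.75 nm

The threshold wavelength is when the photon energy equals the work function:
hc/λ₀ = φ

Solving for λ₀:
λ₀ = hc/φ = (6.626×10⁻³⁴ J·s)(3×10⁸ m/s) / (1.92 eV × 1.602×10⁻¹⁹ J/eV)
λ₀ = 645.75 nm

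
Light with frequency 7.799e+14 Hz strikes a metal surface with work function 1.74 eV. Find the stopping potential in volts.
1.4854 V

The stopping potential V_s satisfies: eV_s = KE_max

First, find KE_max using Einstein's equation:
E_photon = hf = (6.626×10⁻³⁴ J·s)(7.799e+14 Hz) = 3.2254 eV
KE_max = E_photon - φ = 3.2254 - 1.74 = 1.4854 eV

Since eV_s = KE_max:
V_s = KE_max/e = 1.4854 V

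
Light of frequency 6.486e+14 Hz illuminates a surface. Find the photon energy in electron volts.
2.6824 eV

Using E = hf:

E = hf = (6.626×10⁻³⁴ J·s)(6.486e+14 Hz)
E = 2.6824 eV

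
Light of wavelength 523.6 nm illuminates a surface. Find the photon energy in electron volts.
2.3679 eV

Using E = hf = hc/λ:

E = hc/λ = (6.626×10⁻³⁴ J·s)(3×10⁸ m/s) / (523.6×10⁻⁹ m)
E = 2.3679 eV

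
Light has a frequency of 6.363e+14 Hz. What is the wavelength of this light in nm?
471.15 nm

Using the wave equation: c = fλ

Solving for wavelength:
λ = c/f = (3×10⁸ m/s) / (6.363e+14 Hz)
λ = 471.15 nm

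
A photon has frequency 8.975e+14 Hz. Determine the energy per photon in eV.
3.7118 eV

Using E = hf:

E = hf = (6.626×10⁻³⁴ J·s)(8.975e+14 Hz)
E = 3.7118 eV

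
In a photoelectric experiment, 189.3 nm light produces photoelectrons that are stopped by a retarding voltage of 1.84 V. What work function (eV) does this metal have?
4.71 eV

The stopping potential gives the maximum kinetic energy: KE_max = eV_s = 1.84 eV

From Einstein's photoelectric equation: KE_max = hc/λ - φ
Rearranging: φ = hc/λ - KE_max

Calculate photon energy:
E_photon = hc/λ = (6.626×10⁻³⁴ J·s)(3×10⁸ m/s) / (189.3×10⁻⁹ m) = 6.5496 eV

Therefore:
φ = 6.5496 - 1.84 = 4.71 eV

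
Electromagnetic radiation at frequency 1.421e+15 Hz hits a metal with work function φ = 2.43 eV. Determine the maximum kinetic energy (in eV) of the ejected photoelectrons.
3.4468 eV

Using Einstein's photoelectric equation: KE_max = hf - φ

First, calculate the photon energy:
E_photon = hf = (6.626×10⁻³⁴ J·s)(1.421e+15 Hz)
E_photon = 5.8768 eV

Then, the maximum kinetic energy:
KE_max = E_photon - φ = 5.8768 eV - 2.43 eV = 3.4468 eV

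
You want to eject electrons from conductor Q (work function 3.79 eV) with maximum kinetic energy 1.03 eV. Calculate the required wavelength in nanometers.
257.23 nm

From Einstein's equation: KE_max = hc/λ - φ

Rearranging for λ:
hc/λ = KE_max + φ
λ = hc/(KE_max + φ)

Required photon energy:
E_photon = KE_max + φ = 1.03 + 3.79 = 4.82 eV

Required wavelength:
λ = hc/E_photon = (6.626×10⁻³⁴)(3×10⁸) / (4.82 × 1.602×10⁻¹⁹)
λ = 257.23 nm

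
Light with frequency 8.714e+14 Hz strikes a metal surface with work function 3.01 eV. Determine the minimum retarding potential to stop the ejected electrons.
0.5938 V

The stopping potential V_s satisfies: eV_s = KE_max

First, find KE_max using Einstein's equation:
E_photon = hf = (6.626×10⁻³⁴ J·s)(8.714e+14 Hz) = 3.6038 eV
KE_max = E_photon - φ = 3.6038 - 3.01 = 0.5938 eV

Since eV_s = KE_max:
V_s = KE_max/e = 0.5938 V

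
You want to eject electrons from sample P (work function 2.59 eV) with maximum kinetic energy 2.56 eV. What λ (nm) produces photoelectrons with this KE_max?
240.75 nm

From Einstein's equation: KE_max = hc/λ - φ

Rearranging for λ:
hc/λ = KE_max + φ
λ = hc/(KE_max + φ)

Required photon energy:
E_photon = KE_max + φ = 2.56 + 2.59 = 5.15 eV

Required wavelength:
λ = hc/E_photon = (6.626×10⁻³⁴)(3×10⁸) / (5.15 × 1.602×10⁻¹⁹)
λ = 240.75 nm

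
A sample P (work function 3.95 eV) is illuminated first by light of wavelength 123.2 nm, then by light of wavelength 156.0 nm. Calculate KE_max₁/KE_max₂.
1.5293

Using Einstein's equation: KE_max = hc/λ - φ

For λ₁ = 123.2 nm:
E₁ = hc/λ₁ = 10.0637 eV
KE₁ = E₁ - φ = 10.0637 - 3.95 = 6.1137 eV

For λ₂ = 156.0 nm:
E₂ = hc/λ₂ = 7.9477 eV
KE₂ = E₂ - φ = 7.9477 - 3.95 = 3.9977 eV

Ratio: KE₁/KE₂ = 6.1137/3.9977 = 1.5293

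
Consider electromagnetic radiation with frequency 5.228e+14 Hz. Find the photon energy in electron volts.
2.1621 eV

Using E = hf:

E = hf = (6.626×10⁻³⁴ J·s)(5.228e+14 Hz)
E = 2.1621 eV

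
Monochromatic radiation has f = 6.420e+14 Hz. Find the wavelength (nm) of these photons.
466.97 nm

Using the wave equation: c = fλ

Solving for wavelength:
λ = c/f = (3×10⁸ m/s) / (6.420e+14 Hz)
λ = 466.97 nm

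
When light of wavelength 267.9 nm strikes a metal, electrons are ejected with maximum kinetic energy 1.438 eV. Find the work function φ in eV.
3.19 eV

From Einstein's photoelectric equation: KE_max = hf - φ = hc/λ - φ

Rearranging for φ:
φ = hc/λ - KE_max

Calculate photon energy:
E_photon = hc/λ = 4.6280 eV

Therefore:
φ = 4.6280 - 1.438 = 3.19 eV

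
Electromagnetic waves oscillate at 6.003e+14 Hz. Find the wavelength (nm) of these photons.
499.40 nm

Using the wave equation: c = fλ

Solving for wavelength:
λ = c/f = (3×10⁸ m/s) / (6.003e+14 Hz)
λ = 499.40 nm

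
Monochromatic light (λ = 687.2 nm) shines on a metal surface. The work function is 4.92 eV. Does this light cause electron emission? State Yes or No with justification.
No

For photoemission, the photon energy must exceed the work function.

Photon energy: E = hc/λ = 1.8042 eV
Work function: φ = 4.92 eV

Since E_photon (1.8042 eV) < φ (4.92 eV), photoemission will NOT occur.
The threshold wavelength is λ₀ = hc/φ = 252.0 nm.
Since 687.2 nm > 252.0 nm, the photons lack sufficient energy.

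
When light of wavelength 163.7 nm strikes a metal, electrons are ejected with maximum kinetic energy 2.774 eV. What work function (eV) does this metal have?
4.80 eV

From Einstein's photoelectric equation: KE_max = hf - φ = hc/λ - φ

Rearranging for φ:
φ = hc/λ - KE_max

Calculate photon energy:
E_photon = hc/λ = 7.5739 eV

Therefore:
φ = 7.5739 - 2.774 = 4.80 eV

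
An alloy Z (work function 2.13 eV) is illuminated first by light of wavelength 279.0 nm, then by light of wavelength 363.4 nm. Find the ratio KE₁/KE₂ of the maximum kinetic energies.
1.8052

Using Einstein's equation: KE_max = hc/λ - φ

For λ₁ = 279.0 nm:
E₁ = hc/λ₁ = 4.4439 eV
KE₁ = E₁ - φ = 4.4439 - 2.13 = 2.3139 eV

For λ₂ = 363.4 nm:
E₂ = hc/λ₂ = 3.4118 eV
KE₂ = E₂ - φ = 3.4118 - 2.13 = 1.2818 eV

Ratio: KE₁/KE₂ = 2.3139/1.2818 = 1.8052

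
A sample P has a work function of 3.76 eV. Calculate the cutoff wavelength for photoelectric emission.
329.75 nm

The threshold wavelength is when the photon energy equals the work function:
hc/λ₀ = φ

Solving for λ₀:
λ₀ = hc/φ = (6.626×10⁻³⁴ J·s)(3×10⁸ m/s) / (3.76 eV × 1.602×10⁻¹⁹ J/eV)
λ₀ = 329.75 nm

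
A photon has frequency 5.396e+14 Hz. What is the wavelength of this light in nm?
555.58 nm

Using the wave equation: c = fλ

Solving for wavelength:
λ = c/f = (3×10⁸ m/s) / (5.396e+14 Hz)
λ = 555.58 nm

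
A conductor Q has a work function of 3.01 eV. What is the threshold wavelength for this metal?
411.91 nm

The threshold wavelength is when the photon energy equals the work function:
hc/λ₀ = φ

Solving for λ₀:
λ₀ = hc/φ = (6.626×10⁻³⁴ J·s)(3×10⁸ m/s) / (3.01 eV × 1.602×10⁻¹⁹ J/eV)
λ₀ = 411.91 nm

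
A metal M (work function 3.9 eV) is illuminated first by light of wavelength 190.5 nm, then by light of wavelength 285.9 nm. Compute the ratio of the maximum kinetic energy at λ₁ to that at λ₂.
5.9739

Using Einstein's equation: KE_max = hc/λ - φ

For λ₁ = 190.5 nm:
E₁ = hc/λ₁ = 6.5084 eV
KE₁ = E₁ - φ = 6.5084 - 3.9 = 2.6084 eV

For λ₂ = 285.9 nm:
E₂ = hc/λ₂ = 4.3366 eV
KE₂ = E₂ - φ = 4.3366 - 3.9 = 0.4366 eV

Ratio: KE₁/KE₂ = 2.6084/0.4366 = 5.9739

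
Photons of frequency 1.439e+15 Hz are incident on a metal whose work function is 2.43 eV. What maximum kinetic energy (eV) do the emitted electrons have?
3.5212 eV

Using Einstein's photoelectric equation: KE_max = hf - φ

First, calculate the photon energy:
E_photon = hf = (6.626×10⁻³⁴ J·s)(1.439e+15 Hz)
E_photon = 5.9512 eV

Then, the maximum kinetic energy:
KE_max = E_photon - φ = 5.9512 eV - 2.43 eV = 3.5212 eV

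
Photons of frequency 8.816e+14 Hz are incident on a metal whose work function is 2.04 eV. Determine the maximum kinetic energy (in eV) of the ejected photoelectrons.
1.6060 eV

Using Einstein's photoelectric equation: KE_max = hf - φ

First, calculate the photon energy:
E_photon = hf = (6.626×10⁻³⁴ J·s)(8.816e+14 Hz)
E_photon = 3.6460 eV

Then, the maximum kinetic energy:
KE_max = E_photon - φ = 3.6460 eV - 2.04 eV = 1.6060 eV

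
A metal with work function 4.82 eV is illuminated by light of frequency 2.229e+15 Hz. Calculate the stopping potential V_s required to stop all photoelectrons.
4.3984 V

The stopping potential V_s satisfies: eV_s = KE_max

First, find KE_max using Einstein's equation:
E_photon = hf = (6.626×10⁻³⁴ J·s)(2.229e+15 Hz) = 9.2184 eV
KE_max = E_photon - φ = 9.2184 - 4.82 = 4.3984 eV

Since eV_s = KE_max:
V_s = KE_max/e = 4.3984 V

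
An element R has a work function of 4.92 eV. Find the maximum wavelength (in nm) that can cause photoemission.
252.00 nm

The threshold wavelength is when the photon energy equals the work function:
hc/λ₀ = φ

Solving for λ₀:
λ₀ = hc/φ = (6.626×10⁻³⁴ J·s)(3×10⁸ m/s) / (4.92 eV × 1.602×10⁻¹⁹ J/eV)
λ₀ = 252.00 nm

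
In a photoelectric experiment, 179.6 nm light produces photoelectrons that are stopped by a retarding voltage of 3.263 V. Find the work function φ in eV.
3.64 eV

The stopping potential gives the maximum kinetic energy: KE_max = eV_s = 3.263 eV

From Einstein's photoelectric equation: KE_max = hc/λ - φ
Rearranging: φ = hc/λ - KE_max

Calculate photon energy:
E_photon = hc/λ = (6.626×10⁻³⁴ J·s)(3×10⁸ m/s) / (179.6×10⁻⁹ m) = 6.9034 eV

Therefore:
φ = 6.9034 - 3.263 = 3.64 eV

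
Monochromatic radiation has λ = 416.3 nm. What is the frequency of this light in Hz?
7.2014e+14 Hz

Using the wave equation: c = fλ

Solving for frequency:
f = c/λ = (3×10⁸ m/s) / (416.3×10⁻⁹ m)
f = 7.2014e+14 Hz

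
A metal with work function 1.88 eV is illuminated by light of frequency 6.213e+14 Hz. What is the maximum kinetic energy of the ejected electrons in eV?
0.6895 eV

Using Einstein's photoelectric equation: KE_max = hf - φ

First, calculate the photon energy:
E_photon = hf = (6.626×10⁻³⁴ J·s)(6.213e+14 Hz)
E_photon = 2.5695 eV

Then, the maximum kinetic energy:
KE_max = E_photon - φ = 2.5695 eV - 1.88 eV = 0.6895 eV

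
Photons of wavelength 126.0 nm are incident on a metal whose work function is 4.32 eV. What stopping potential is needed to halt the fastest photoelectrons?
5.5200 V

The stopping potential V_s satisfies: eV_s = KE_max

First, find KE_max using Einstein's equation:
E_photon = hc/λ = 9.8400 eV
KE_max = E_photon - φ = 9.8400 - 4.32 = 5.5200 eV

Since eV_s = KE_max:
V_s = KE_max/e = 5.5200 V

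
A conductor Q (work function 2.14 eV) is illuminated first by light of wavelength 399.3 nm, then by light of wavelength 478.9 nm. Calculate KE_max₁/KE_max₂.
2.1496

Using Einstein's equation: KE_max = hc/λ - φ

For λ₁ = 399.3 nm:
E₁ = hc/λ₁ = 3.1050 eV
KE₁ = E₁ - φ = 3.1050 - 2.14 = 0.9650 eV

For λ₂ = 478.9 nm:
E₂ = hc/λ₂ = 2.5889 eV
KE₂ = E₂ - φ = 2.5889 - 2.14 = 0.4489 eV

Ratio: KE₁/KE₂ = 0.9650/0.4489 = 2.1496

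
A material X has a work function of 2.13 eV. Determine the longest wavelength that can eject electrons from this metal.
582.09 nm

The threshold wavelength is when the photon energy equals the work function:
hc/λ₀ = φ

Solving for λ₀:
λ₀ = hc/φ = (6.626×10⁻³⁴ J·s)(3×10⁸ m/s) / (2.13 eV × 1.602×10⁻¹⁹ J/eV)
λ₀ = 582.09 nm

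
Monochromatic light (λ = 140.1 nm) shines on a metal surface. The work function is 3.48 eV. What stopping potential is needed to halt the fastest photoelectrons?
5.3697 V

The stopping potential V_s satisfies: eV_s = KE_max

First, find KE_max using Einstein's equation:
E_photon = hc/λ = 8.8497 eV
KE_max = E_photon - φ = 8.8497 - 3.48 = 5.3697 eV

Since eV_s = KE_max:
V_s = KE_max/e = 5.3697 V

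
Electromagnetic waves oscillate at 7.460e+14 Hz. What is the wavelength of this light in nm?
401.87 nm

Using the wave equation: c = fλ

Solving for wavelength:
λ = c/f = (3×10⁸ m/s) / (7.460e+14 Hz)
λ = 401.87 nm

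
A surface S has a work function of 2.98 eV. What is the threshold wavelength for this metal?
416.05 nm

The threshold wavelength is when the photon energy equals the work function:
hc/λ₀ = φ

Solving for λ₀:
λ₀ = hc/φ = (6.626×10⁻³⁴ J·s)(3×10⁸ m/s) / (2.98 eV × 1.602×10⁻¹⁹ J/eV)
λ₀ = 416.05 nm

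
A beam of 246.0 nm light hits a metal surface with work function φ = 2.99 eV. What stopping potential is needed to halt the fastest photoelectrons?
2.0500 V

The stopping potential V_s satisfies: eV_s = KE_max

First, find KE_max using Einstein's equation:
E_photon = hc/λ = 5.0400 eV
KE_max = E_photon - φ = 5.0400 - 2.99 = 2.0500 eV

Since eV_s = KE_max:
V_s = KE_max/e = 2.0500 V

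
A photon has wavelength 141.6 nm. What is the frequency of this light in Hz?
2.1172e+15 Hz

Using the wave equation: c = fλ

Solving for frequency:
f = c/λ = (3×10⁸ m/s) / (141.6×10⁻⁹ m)
f = 2.1172e+15 Hz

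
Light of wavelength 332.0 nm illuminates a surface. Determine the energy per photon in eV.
3.7345 eV

Using E = hf = hc/λ:

E = hc/λ = (6.626×10⁻³⁴ J·s)(3×10⁸ m/s) / (332.0×10⁻⁹ m)
E = 3.7345 eV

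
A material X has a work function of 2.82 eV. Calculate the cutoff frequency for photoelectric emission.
6.8187e+14 Hz

The threshold frequency is when the photon energy equals the work function:
hf₀ = φ

Solving for f₀:
f₀ = φ/h = (2.82 eV × 1.602×10⁻¹⁹ J/eV) / (6.626×10⁻³⁴ J·s)
f₀ = 6.8187e+14 Hz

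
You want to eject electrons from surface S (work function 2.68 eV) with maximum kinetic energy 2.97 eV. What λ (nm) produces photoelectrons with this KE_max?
219.44 nm

From Einstein's equation: KE_max = hc/λ - φ

Rearranging for λ:
hc/λ = KE_max + φ
λ = hc/(KE_max + φ)

Required photon energy:
E_photon = KE_max + φ = 2.97 + 2.68 = 5.65 eV

Required wavelength:
λ = hc/E_photon = (6.626×10⁻³⁴)(3×10⁸) / (5.65 × 1.602×10⁻¹⁹)
λ = 219.44 nm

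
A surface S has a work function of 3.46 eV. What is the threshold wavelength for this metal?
358.34 nm

The threshold wavelength is when the photon energy equals the work function:
hc/λ₀ = φ

Solving for λ₀:
λ₀ = hc/φ = (6.626×10⁻³⁴ J·s)(3×10⁸ m/s) / (3.46 eV × 1.602×10⁻¹⁹ J/eV)
λ₀ = 358.34 nm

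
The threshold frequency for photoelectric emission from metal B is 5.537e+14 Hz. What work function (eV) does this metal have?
2.29 eV

At the threshold frequency, photon energy equals work function:
φ = hf₀

Calculating:
φ = (6.626×10⁻³⁴ J·s)(5.537e+14 Hz)
φ = 2.29 eV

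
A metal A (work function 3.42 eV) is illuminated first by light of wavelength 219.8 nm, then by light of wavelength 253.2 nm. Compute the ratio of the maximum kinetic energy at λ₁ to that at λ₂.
1.5039

Using Einstein's equation: KE_max = hc/λ - φ

For λ₁ = 219.8 nm:
E₁ = hc/λ₁ = 5.6408 eV
KE₁ = E₁ - φ = 5.6408 - 3.42 = 2.2208 eV

For λ₂ = 253.2 nm:
E₂ = hc/λ₂ = 4.8967 eV
KE₂ = E₂ - φ = 4.8967 - 3.42 = 1.4767 eV

Ratio: KE₁/KE₂ = 2.2208/1.4767 = 1.5039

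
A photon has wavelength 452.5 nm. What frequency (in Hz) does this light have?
6.6252e+14 Hz

Using the wave equation: c = fλ

Solving for frequency:
f = c/λ = (3×10⁸ m/s) / (452.5×10⁻⁹ m)
f = 6.6252e+14 Hz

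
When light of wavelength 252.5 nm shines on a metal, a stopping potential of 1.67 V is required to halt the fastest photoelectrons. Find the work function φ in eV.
3.24 eV

The stopping potential gives the maximum kinetic energy: KE_max = eV_s = 1.67 eV

From Einstein's photoelectric equation: KE_max = hc/λ - φ
Rearranging: φ = hc/λ - KE_max

Calculate photon energy:
E_photon = hc/λ = (6.626×10⁻³⁴ J·s)(3×10⁸ m/s) / (252.5×10⁻⁹ m) = 4.9103 eV

Therefore:
φ = 4.9103 - 1.67 = 3.24 eV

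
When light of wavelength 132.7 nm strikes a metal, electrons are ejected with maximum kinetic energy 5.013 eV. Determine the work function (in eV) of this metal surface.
4.33 eV

From Einstein's photoelectric equation: KE_max = hf - φ = hc/λ - φ

Rearranging for φ:
φ = hc/λ - KE_max

Calculate photon energy:
E_photon = hc/λ = 9.3432 eV

Therefore:
φ = 9.3432 - 5.013 = 4.33 eV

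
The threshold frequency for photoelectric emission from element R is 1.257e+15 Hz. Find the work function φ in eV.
5.20 eV

At the threshold frequency, photon energy equals work function:
φ = hf₀

Calculating:
φ = (6.626×10⁻³⁴ J·s)(1.257e+15 Hz)
φ = 5.20 eV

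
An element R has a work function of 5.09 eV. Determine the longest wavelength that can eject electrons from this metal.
243.58 nm

The threshold wavelength is when the photon energy equals the work function:
hc/λ₀ = φ

Solving for λ₀:
λ₀ = hc/φ = (6.626×10⁻³⁴ J·s)(3×10⁸ m/s) / (5.09 eV × 1.602×10⁻¹⁹ J/eV)
λ₀ = 243.58 nm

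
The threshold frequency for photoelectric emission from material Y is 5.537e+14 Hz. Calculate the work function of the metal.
2.29 eV

At the threshold frequency, photon energy equals work function:
φ = hf₀

Calculating:
φ = (6.626×10⁻³⁴ J·s)(5.537e+14 Hz)
φ = 2.29 eV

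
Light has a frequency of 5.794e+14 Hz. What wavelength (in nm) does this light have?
517.42 nm

Using the wave equation: c = fλ

Solving for wavelength:
λ = c/f = (3×10⁸ m/s) / (5.794e+14 Hz)
λ = 517.42 nm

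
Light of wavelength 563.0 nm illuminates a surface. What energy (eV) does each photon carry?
2.2022 eV

Using E = hf = hc/λ:

E = hc/λ = (6.626×10⁻³⁴ J·s)(3×10⁸ m/s) / (563.0×10⁻⁹ m)
E = 2.2022 eV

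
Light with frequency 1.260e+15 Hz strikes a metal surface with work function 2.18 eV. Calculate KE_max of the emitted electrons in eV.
3.0309 eV

Using Einstein's photoelectric equation: KE_max = hf - φ

First, calculate the photon energy:
E_photon = hf = (6.626×10⁻³⁴ J·s)(1.260e+15 Hz)
E_photon = 5.2109 eV

Then, the maximum kinetic energy:
KE_max = E_photon - φ = 5.2109 eV - 2.18 eV = 3.0309 eV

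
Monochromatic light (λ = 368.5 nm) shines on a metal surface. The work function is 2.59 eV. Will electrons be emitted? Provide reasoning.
Yes

For photoemission, the photon energy must exceed the work function.

Photon energy: E = hc/λ = 3.3646 eV
Work function: φ = 2.59 eV

Since E_photon (3.3646 eV) > φ (2.59 eV), photoemission WILL occur.
The threshold wavelength is λ₀ = hc/φ = 478.7 nm.
Since 368.5 nm < 478.7 nm, the light has sufficient energy.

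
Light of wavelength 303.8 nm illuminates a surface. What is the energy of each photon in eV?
4.0811 eV

Using E = hf = hc/λ:

E = hc/λ = (6.626×10⁻³⁴ J·s)(3×10⁸ m/s) / (303.8×10⁻⁹ m)
E = 4.0811 eV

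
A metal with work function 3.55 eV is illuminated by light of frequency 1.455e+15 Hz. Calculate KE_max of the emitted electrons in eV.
2.4674 eV

Using Einstein's photoelectric equation: KE_max = hf - φ

First, calculate the photon energy:
E_photon = hf = (6.626×10⁻³⁴ J·s)(1.455e+15 Hz)
E_photon = 6.0174 eV

Then, the maximum kinetic energy:
KE_max = E_photon - φ = 6.0174 eV - 3.55 eV = 2.4674 eV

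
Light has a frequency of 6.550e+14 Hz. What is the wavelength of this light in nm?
457.70 nm

Using the wave equation: c = fλ

Solving for wavelength:
λ = c/f = (3×10⁸ m/s) / (6.550e+14 Hz)
λ = 457.70 nm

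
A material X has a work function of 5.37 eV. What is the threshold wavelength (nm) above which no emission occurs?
230.88 nm

The threshold wavelength is when the photon energy equals the work function:
hc/λ₀ = φ

Solving for λ₀:
λ₀ = hc/φ = (6.626×10⁻³⁴ J·s)(3×10⁸ m/s) / (5.37 eV × 1.602×10⁻¹⁹ J/eV)
λ₀ = 230.88 nm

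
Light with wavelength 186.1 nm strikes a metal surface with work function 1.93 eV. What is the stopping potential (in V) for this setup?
4.7322 V

The stopping potential V_s satisfies: eV_s = KE_max

First, find KE_max using Einstein's equation:
E_photon = hc/λ = 6.6622 eV
KE_max = E_photon - φ = 6.6622 - 1.93 = 4.7322 eV

Since eV_s = KE_max:
V_s = KE_max/e = 4.7322 V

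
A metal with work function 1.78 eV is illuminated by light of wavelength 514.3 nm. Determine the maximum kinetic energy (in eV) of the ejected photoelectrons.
0.6307 eV

Using Einstein's photoelectric equation: KE_max = hf - φ = hc/λ - φ

First, calculate the photon energy:
E_photon = hc/λ = (6.626×10⁻³⁴ J·s)(3×10⁸ m/s) / (514.3×10⁻⁹ m)
E_photon = 2.4107 eV

Then, the maximum kinetic energy:
KE_max = E_photon - φ = 2.4107 eV - 1.78 eV = 0.6307 eV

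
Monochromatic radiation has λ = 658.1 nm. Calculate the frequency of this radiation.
4.5554e+14 Hz

Using the wave equation: c = fλ

Solving for frequency:
f = c/λ = (3×10⁸ m/s) / (658.1×10⁻⁹ m)
f = 4.5554e+14 Hz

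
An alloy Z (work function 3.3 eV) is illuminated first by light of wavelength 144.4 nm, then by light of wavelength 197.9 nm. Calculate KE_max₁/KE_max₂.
1.7829

Using Einstein's equation: KE_max = hc/λ - φ

For λ₁ = 144.4 nm:
E₁ = hc/λ₁ = 8.5862 eV
KE₁ = E₁ - φ = 8.5862 - 3.3 = 5.2862 eV

For λ₂ = 197.9 nm:
E₂ = hc/λ₂ = 6.2650 eV
KE₂ = E₂ - φ = 6.2650 - 3.3 = 2.9650 eV

Ratio: KE₁/KE₂ = 5.2862/2.9650 = 1.7829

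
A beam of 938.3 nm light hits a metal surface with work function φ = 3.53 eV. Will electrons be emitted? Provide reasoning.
No

For photoemission, the photon energy must exceed the work function.

Photon energy: E = hc/λ = 1.3214 eV
Work function: φ = 3.53 eV

Since E_photon (1.3214 eV) < φ (3.53 eV), photoemission will NOT occur.
The threshold wavelength is λ₀ = hc/φ = 351.2 nm.
Since 938.3 nm > 351.2 nm, the photons lack sufficient energy.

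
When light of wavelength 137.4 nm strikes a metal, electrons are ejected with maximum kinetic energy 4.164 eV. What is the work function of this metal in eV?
4.86 eV

From Einstein's photoelectric equation: KE_max = hf - φ = hc/λ - φ

Rearranging for φ:
φ = hc/λ - KE_max

Calculate photon energy:
E_photon = hc/λ = 9.0236 eV

Therefore:
φ = 9.0236 - 4.164 = 4.86 eV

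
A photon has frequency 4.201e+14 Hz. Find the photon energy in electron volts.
1.7374 eV

Using E = hf:

E = hf = (6.626×10⁻³⁴ J·s)(4.201e+14 Hz)
E = 1.7374 eV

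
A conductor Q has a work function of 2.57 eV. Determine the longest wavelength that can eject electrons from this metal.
482.43 nm

The threshold wavelength is when the photon energy equals the work function:
hc/λ₀ = φ

Solving for λ₀:
λ₀ = hc/φ = (6.626×10⁻³⁴ J·s)(3×10⁸ m/s) / (2.57 eV × 1.602×10⁻¹⁹ J/eV)
λ₀ = 482.43 nm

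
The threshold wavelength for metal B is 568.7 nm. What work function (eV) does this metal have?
2.18 eV

At the threshold wavelength, photon energy equals work function:
φ = hc/λ₀

Calculating:
φ = (6.626×10⁻³⁴ J·s)(3×10⁸ m/s) / (568.7×10⁻⁹ m)
φ = 2.18 eV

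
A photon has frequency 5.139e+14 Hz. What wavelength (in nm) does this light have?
583.37 nm

Using the wave equation: c = fλ

Solving for wavelength:
λ = c/f = (3×10⁸ m/s) / (5.139e+14 Hz)
λ = 583.37 nm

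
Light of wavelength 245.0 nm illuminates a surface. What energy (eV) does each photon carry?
5.0606 eV

Using E = hf = hc/λ:

E = hc/λ = (6.626×10⁻³⁴ J·s)(3×10⁸ m/s) / (245.0×10⁻⁹ m)
E = 5.0606 eV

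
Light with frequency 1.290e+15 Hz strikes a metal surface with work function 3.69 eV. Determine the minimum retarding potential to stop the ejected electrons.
1.6450 V

The stopping potential V_s satisfies: eV_s = KE_max

First, find KE_max using Einstein's equation:
E_photon = hf = (6.626×10⁻³⁴ J·s)(1.290e+15 Hz) = 5.3350 eV
KE_max = E_photon - φ = 5.3350 - 3.69 = 1.6450 eV

Since eV_s = KE_max:
V_s = KE_max/e = 1.6450 V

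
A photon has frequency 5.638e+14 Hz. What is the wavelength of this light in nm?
531.74 nm

Using the wave equation: c = fλ

Solving for wavelength:
λ = c/f = (3×10⁸ m/s) / (5.638e+14 Hz)
λ = 531.74 nm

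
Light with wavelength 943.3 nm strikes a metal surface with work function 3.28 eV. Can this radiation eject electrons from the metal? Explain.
No

For photoemission, the photon energy must exceed the work function.

Photon energy: E = hc/λ = 1.3144 eV
Work function: φ = 3.28 eV

Since E_photon (1.3144 eV) < φ (3.28 eV), photoemission will NOT occur.
The threshold wavelength is λ₀ = hc/φ = 378.0 nm.
Since 943.3 nm > 378.0 nm, the photons lack sufficient energy.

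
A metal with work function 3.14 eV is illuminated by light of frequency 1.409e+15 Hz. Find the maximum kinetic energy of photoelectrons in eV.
2.6872 eV

Using Einstein's photoelectric equation: KE_max = hf - φ

First, calculate the photon energy:
E_photon = hf = (6.626×10⁻³⁴ J·s)(1.409e+15 Hz)
E_photon = 5.8272 eV

Then, the maximum kinetic energy:
KE_max = E_photon - φ = 5.8272 eV - 3.14 eV = 2.6872 eV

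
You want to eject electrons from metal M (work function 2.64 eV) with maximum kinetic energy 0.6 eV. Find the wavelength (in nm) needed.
382.67 nm

From Einstein's equation: KE_max = hc/λ - φ

Rearranging for λ:
hc/λ = KE_max + φ
λ = hc/(KE_max + φ)

Required photon energy:
E_photon = KE_max + φ = 0.6 + 2.64 = 3.24 eV

Required wavelength:
λ = hc/E_photon = (6.626×10⁻³⁴)(3×10⁸) / (3.24 × 1.602×10⁻¹⁹)
λ = 382.67 nm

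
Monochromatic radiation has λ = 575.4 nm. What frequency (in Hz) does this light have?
5.2102e+14 Hz

Using the wave equation: c = fλ

Solving for frequency:
f = c/λ = (3×10⁸ m/s) / (575.4×10⁻⁹ m)
f = 5.2102e+14 Hz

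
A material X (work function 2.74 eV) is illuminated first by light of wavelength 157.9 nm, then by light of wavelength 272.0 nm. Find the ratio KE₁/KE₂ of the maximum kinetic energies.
2.8115

Using Einstein's equation: KE_max = hc/λ - φ

For λ₁ = 157.9 nm:
E₁ = hc/λ₁ = 7.8521 eV
KE₁ = E₁ - φ = 7.8521 - 2.74 = 5.1121 eV

For λ₂ = 272.0 nm:
E₂ = hc/λ₂ = 4.5582 eV
KE₂ = E₂ - φ = 4.5582 - 2.74 = 1.8182 eV

Ratio: KE₁/KE₂ = 5.1121/1.8182 = 2.8115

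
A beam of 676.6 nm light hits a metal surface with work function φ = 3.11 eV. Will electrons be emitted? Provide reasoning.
No

For photoemission, the photon energy must exceed the work function.

Photon energy: E = hc/λ = 1.8325 eV
Work function: φ = 3.11 eV

Since E_photon (1.8325 eV) < φ (3.11 eV), photoemission will NOT occur.
The threshold wavelength is λ₀ = hc/φ = 398.7 nm.
Since 676.6 nm > 398.7 nm, the photons lack sufficient energy.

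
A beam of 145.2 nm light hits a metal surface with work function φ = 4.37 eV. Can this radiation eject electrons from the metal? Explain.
Yes

For photoemission, the photon energy must exceed the work function.

Photon energy: E = hc/λ = 8.5389 eV
Work function: φ = 4.37 eV

Since E_photon (8.5389 eV) > φ (4.37 eV), photoemission WILL occur.
The threshold wavelength is λ₀ = hc/φ = 283.7 nm.
Since 145.2 nm < 283.7 nm, the light has sufficient energy.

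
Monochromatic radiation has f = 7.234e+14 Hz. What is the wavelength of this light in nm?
414.42 nm

Using the wave equation: c = fλ

Solving for wavelength:
λ = c/f = (3×10⁸ m/s) / (7.234e+14 Hz)
λ = 414.42 nm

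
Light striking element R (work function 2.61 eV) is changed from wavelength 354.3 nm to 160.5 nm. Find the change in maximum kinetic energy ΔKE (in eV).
4.2255 eV

Using Einstein's equation: KE_max = hc/λ - φ

For λ₁ = 354.3 nm:
KE₁ = hc/λ₁ - φ = 3.4994 - 2.61 = 0.8894 eV

For λ₂ = 160.5 nm:
KE₂ = hc/λ₂ - φ = 7.7249 - 2.61 = 5.1149 eV

Change in KE:
ΔKE = KE₂ - KE₁ = 5.1149 - 0.8894 = 4.2255 eV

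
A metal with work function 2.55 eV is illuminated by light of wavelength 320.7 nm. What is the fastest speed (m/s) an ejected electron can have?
6.8040e+05 m/s

First, find the maximum kinetic energy:
E_photon = hc/λ = 3.8660 eV
KE_max = E_photon - φ = 3.8660 - 2.55 = 1.3160 eV

Convert to Joules: KE_max = 1.3160 × 1.602×10⁻¹⁹ J = 2.1085e-19 J

Then use KE = ½mv² to find velocity:
v = √(2·KE/m) = √(2 × 2.1085e-19 J / 9.109e-31 kg)
v = 6.8040e+05 m/s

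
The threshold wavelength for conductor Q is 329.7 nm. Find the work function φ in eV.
3.76 eV

At the threshold wavelength, photon energy equals work function:
φ = hc/λ₀

Calculating:
φ = (6.626×10⁻³⁴ J·s)(3×10⁸ m/s) / (329.7×10⁻⁹ m)
φ = 3.76 eV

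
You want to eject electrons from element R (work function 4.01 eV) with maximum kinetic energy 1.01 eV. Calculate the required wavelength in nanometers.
246.98 nm

From Einstein's equation: KE_max = hc/λ - φ

Rearranging for λ:
hc/λ = KE_max + φ
λ = hc/(KE_max + φ)

Required photon energy:
E_photon = KE_max + φ = 1.01 + 4.01 = 5.02 eV

Required wavelength:
λ = hc/E_photon = (6.626×10⁻³⁴)(3×10⁸) / (5.02 × 1.602×10⁻¹⁹)
λ = 246.98 nm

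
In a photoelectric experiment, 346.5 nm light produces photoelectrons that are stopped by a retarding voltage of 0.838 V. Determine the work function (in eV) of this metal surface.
2.74 eV

The stopping potential gives the maximum kinetic energy: KE_max = eV_s = 0.838 eV

From Einstein's photoelectric equation: KE_max = hc/λ - φ
Rearranging: φ = hc/λ - KE_max

Calculate photon energy:
E_photon = hc/λ = (6.626×10⁻³⁴ J·s)(3×10⁸ m/s) / (346.5×10⁻⁹ m) = 3.5782 eV

Therefore:
φ = 3.5782 - 0.838 = 2.74 eV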